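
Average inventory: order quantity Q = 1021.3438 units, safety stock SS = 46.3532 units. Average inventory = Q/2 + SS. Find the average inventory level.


Q/2 = 510.6719
Avg = 510.6719 + 46.3532 = 557.0251

557.0251 units


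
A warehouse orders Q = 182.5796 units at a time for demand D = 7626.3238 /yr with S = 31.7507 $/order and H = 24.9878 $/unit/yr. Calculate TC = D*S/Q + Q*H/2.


Ordering cost = D*S/Q = 1326.2222
Holding cost = Q*H/2 = 2281.1313
TC = 1326.2222 + 2281.1313 = 3607.3535

3607.3535 $/yr


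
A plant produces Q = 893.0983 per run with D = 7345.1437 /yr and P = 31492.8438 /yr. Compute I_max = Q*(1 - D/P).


D/P = 0.2332
1 - D/P = 0.7668
I_max = 893.0983 * 0.7668 = 684.7991

684.7991 units


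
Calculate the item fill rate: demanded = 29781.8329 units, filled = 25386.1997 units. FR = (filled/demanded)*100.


FR = 25386.1997 / 29781.8329 * 100 = 85.2406

85.2406%


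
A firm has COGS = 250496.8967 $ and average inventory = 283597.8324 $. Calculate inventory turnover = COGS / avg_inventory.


Turnover = 250496.8967 / 283597.8324 = 0.8833

0.8833


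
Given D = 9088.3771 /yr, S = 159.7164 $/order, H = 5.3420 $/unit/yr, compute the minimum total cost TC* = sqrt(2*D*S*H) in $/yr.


2*D*S*H = 15508497.7272
TC* = sqrt(15508497.7272) = 3938.0830

3938.0830 $/yr


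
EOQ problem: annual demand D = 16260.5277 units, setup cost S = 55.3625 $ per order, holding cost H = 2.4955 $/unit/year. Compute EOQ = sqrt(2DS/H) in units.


2*D*S = 2 * 16260.5277 * 55.3625 = 1800446.9296
2*D*S/H = 721477.4312
EOQ = sqrt(721477.4312) = 849.3983

849.3983 units


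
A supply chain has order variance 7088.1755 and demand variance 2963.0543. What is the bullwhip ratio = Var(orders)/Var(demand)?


BW = 7088.1755 / 2963.0543 = 2.3922

2.3922


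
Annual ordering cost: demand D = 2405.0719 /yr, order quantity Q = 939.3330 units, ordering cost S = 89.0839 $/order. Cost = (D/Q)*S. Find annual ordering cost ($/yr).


Number of orders = D/Q = 2.5604
Cost = 2.5604 * 89.0839 = 228.0908

228.0908 $/yr


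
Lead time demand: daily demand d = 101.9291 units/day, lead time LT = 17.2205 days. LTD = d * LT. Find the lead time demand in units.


LTD = 101.9291 * 17.2205 = 1755.2701

1755.2701 units


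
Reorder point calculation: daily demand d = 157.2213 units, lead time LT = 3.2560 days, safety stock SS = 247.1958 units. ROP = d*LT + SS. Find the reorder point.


d*LT = 157.2213 * 3.2560 = 511.9126
ROP = 511.9126 + 247.1958 = 759.1084

759.1084 units


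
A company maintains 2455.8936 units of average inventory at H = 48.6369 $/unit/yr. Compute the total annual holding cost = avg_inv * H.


Cost = 2455.8936 * 48.6369 = 119447.0514

119447.0514 $/yr


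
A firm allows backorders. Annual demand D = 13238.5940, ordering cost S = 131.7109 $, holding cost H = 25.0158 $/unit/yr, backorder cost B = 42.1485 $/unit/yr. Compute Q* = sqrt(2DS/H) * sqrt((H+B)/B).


sqrt(2DS/H) = 373.3701
sqrt((H+B)/B) = 1.2623
Q* = 373.3701 * 1.2623 = 471.3221

471.3221 units


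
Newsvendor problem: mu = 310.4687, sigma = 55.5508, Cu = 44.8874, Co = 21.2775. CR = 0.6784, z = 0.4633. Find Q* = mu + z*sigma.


CR = Cu/(Cu+Co) = 44.8874/(44.8874+21.2775) = 0.6784
z = 0.4633
Q* = 310.4687 + 0.4633 * 55.5508 = 336.2054

336.2054 units


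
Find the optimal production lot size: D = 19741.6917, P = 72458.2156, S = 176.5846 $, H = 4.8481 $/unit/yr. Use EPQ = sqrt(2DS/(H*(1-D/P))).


1 - D/P = 1 - 0.2725 = 0.7275
H*(1-D/P) = 3.5272
2DS = 6972157.4643
EPQ = sqrt(1976680.5409) = 1405.9447

1405.9447 units


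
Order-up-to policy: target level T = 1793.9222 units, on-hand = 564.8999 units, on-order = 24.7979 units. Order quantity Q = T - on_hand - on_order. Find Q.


Inventory position = OH + OO = 564.8999 + 24.7979 = 589.6978
Q = 1793.9222 - 589.6978 = 1204.2244

1204.2244 units


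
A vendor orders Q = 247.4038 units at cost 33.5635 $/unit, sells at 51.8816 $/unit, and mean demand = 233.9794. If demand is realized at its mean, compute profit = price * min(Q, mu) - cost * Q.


Sales at mu = min(247.4038, 233.9794) = 233.9794
Revenue = 51.8816 * 233.9794 = 12139.2256
Total cost = 33.5635 * 247.4038 = 8303.7374
Profit = 12139.2256 - 8303.7374 = 3835.4882

3835.4882 $


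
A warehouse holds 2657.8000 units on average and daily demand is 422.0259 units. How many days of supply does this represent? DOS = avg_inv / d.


DOS = 2657.8000 / 422.0259 = 6.2977

6.2977 days


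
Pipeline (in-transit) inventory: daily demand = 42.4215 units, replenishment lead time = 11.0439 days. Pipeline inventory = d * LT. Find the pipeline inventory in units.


Pipeline = 42.4215 * 11.0439 = 468.4988

468.4988 units


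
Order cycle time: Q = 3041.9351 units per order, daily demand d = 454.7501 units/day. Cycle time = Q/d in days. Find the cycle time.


Cycle = 3041.9351 / 454.7501 = 6.6892

6.6892 days


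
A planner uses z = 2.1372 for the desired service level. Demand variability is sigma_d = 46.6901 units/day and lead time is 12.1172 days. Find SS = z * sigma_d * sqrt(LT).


sqrt(LT) = sqrt(12.1172) = 3.4810
SS = 2.1372 * 46.6901 * 3.4810 = 347.3530

347.3530 units


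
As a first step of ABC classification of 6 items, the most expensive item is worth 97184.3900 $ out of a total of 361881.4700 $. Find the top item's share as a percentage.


Top item = 97184.3900
Total = 361881.4700
Percentage = 97184.3900 / 361881.4700 * 100 = 26.8553

26.8553%


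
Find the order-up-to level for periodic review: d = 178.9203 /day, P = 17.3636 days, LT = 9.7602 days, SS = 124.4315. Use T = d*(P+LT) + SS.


P + LT = 27.1238
d*(P+LT) = 178.9203 * 27.1238 = 4852.9984
T = 4852.9984 + 124.4315 = 4977.4299

4977.4299 units


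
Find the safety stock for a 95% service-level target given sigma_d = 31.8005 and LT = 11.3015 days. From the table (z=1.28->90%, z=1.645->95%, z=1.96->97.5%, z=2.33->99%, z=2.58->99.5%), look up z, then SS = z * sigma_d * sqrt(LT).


From the table, SL = 95% corresponds to z = 1.645
sqrt(LT) = sqrt(11.3015) = 3.3618
SS = 1.645 * 31.8005 * 3.3618 = 175.8603

175.8603 units


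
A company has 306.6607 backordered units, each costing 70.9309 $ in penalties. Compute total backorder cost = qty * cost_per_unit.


Total = 306.6607 * 70.9309 = 21751.7194

21751.7194 $


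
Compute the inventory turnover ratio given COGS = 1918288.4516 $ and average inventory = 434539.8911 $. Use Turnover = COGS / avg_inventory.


Turnover = 1918288.4516 / 434539.8911 = 4.4145

4.4145


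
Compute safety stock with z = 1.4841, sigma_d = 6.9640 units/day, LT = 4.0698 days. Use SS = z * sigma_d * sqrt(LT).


sqrt(LT) = sqrt(4.0698) = 2.0174
SS = 1.4841 * 6.9640 * 2.0174 = 20.8501

20.8501 units


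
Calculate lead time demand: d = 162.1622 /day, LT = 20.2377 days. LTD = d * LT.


LTD = 162.1622 * 20.2377 = 3281.7900

3281.7900 units


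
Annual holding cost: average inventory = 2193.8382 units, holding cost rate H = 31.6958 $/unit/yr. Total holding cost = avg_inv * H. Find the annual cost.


Cost = 2193.8382 * 31.6958 = 69535.4568

69535.4568 $/yr


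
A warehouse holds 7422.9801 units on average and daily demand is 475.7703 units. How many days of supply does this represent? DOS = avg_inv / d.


DOS = 7422.9801 / 475.7703 = 15.6020

15.6020 days


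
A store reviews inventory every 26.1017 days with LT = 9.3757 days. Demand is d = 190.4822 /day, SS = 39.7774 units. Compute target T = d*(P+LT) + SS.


P + LT = 35.4774
d*(P+LT) = 190.4822 * 35.4774 = 6757.8132
T = 6757.8132 + 39.7774 = 6797.5906

6797.5906 units


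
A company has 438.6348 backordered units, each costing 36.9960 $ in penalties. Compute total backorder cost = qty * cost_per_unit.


Total = 438.6348 * 36.9960 = 16227.7331

16227.7331 $


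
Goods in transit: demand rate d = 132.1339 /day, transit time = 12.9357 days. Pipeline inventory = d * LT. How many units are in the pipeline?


Pipeline = 132.1339 * 12.9357 = 1709.2445

1709.2445 units


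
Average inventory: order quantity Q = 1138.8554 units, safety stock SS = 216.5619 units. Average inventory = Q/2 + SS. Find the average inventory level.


Q/2 = 569.4277
Avg = 569.4277 + 216.5619 = 785.9896

785.9896 units


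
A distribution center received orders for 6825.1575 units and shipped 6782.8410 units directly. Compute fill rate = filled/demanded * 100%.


FR = 6782.8410 / 6825.1575 * 100 = 99.3800

99.3800%


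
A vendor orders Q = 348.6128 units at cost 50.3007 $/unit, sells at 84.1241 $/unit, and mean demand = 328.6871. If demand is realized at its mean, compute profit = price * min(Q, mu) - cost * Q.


Sales at mu = min(348.6128, 328.6871) = 328.6871
Revenue = 84.1241 * 328.6871 = 27650.5065
Total cost = 50.3007 * 348.6128 = 17535.4679
Profit = 27650.5065 - 17535.4679 = 10115.0386

10115.0386 $


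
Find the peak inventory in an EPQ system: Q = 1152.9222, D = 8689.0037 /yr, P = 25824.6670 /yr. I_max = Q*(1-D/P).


D/P = 0.3365
1 - D/P = 0.6635
I_max = 1152.9222 * 0.6635 = 765.0084

765.0084 units


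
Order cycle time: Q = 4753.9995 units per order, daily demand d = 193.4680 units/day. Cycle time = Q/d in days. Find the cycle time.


Cycle = 4753.9995 / 193.4680 = 24.5725

24.5725 days


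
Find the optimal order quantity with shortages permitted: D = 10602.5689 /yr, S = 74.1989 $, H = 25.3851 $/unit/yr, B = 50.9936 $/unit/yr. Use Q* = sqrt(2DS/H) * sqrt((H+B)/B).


sqrt(2DS/H) = 248.9602
sqrt((H+B)/B) = 1.2239
Q* = 248.9602 * 1.2239 = 304.6900

304.6900 units


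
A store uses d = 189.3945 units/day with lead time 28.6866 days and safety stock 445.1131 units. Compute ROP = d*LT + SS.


d*LT = 189.3945 * 28.6866 = 5433.0843
ROP = 5433.0843 + 445.1131 = 5878.1974

5878.1974 units


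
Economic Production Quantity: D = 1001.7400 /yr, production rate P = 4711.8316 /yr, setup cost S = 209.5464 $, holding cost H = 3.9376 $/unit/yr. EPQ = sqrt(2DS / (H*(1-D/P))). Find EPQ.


1 - D/P = 1 - 0.2126 = 0.7874
H*(1-D/P) = 3.1005
2DS = 419822.0215
EPQ = sqrt(135406.2614) = 367.9759

367.9759 units


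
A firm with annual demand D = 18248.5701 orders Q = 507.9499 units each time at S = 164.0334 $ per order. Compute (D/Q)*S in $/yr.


Number of orders = D/Q = 35.9259
Cost = 35.9259 * 164.0334 = 5893.0517

5893.0517 $/yr


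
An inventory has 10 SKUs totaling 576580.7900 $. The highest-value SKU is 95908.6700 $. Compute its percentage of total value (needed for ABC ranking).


Top item = 95908.6700
Total = 576580.7900
Percentage = 95908.6700 / 576580.7900 * 100 = 16.6340

16.6340%


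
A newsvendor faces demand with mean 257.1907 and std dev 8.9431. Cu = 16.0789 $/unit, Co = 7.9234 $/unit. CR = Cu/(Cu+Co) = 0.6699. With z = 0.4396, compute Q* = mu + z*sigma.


CR = Cu/(Cu+Co) = 16.0789/(16.0789+7.9234) = 0.6699
z = 0.4396
Q* = 257.1907 + 0.4396 * 8.9431 = 261.1221

261.1221 units


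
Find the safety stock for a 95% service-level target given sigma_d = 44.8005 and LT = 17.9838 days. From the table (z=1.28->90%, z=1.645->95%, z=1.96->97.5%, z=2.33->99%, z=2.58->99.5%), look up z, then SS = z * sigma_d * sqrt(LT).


From the table, SL = 95% corresponds to z = 1.645
sqrt(LT) = sqrt(17.9838) = 4.2407
SS = 1.645 * 44.8005 * 4.2407 = 312.5284

312.5284 units


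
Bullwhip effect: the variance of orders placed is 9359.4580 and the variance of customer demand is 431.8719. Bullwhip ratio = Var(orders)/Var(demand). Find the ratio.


BW = 9359.4580 / 431.8719 = 21.6718

21.6718


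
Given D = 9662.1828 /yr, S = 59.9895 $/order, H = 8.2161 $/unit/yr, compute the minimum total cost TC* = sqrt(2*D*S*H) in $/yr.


2*D*S*H = 9524588.1177
TC* = sqrt(9524588.1177) = 3086.1931

3086.1931 $/yr


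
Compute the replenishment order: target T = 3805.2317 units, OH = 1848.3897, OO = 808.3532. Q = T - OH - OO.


Inventory position = OH + OO = 1848.3897 + 808.3532 = 2656.7429
Q = 3805.2317 - 2656.7429 = 1148.4888

1148.4888 units


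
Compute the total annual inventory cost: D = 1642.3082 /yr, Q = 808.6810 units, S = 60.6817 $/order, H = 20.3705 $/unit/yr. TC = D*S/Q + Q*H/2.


Ordering cost = D*S/Q = 123.2353
Holding cost = Q*H/2 = 8236.6182
TC = 123.2353 + 8236.6182 = 8359.8535

8359.8535 $/yr


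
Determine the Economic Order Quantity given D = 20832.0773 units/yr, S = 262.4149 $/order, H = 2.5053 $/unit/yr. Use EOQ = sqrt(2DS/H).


2*D*S = 2 * 20832.0773 * 262.4149 = 10933294.9629
2*D*S/H = 4364066.1649
EOQ = sqrt(4364066.1649) = 2089.0347

2089.0347 units


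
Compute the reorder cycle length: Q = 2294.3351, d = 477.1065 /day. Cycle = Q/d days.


Cycle = 2294.3351 / 477.1065 = 4.8089

4.8089 days


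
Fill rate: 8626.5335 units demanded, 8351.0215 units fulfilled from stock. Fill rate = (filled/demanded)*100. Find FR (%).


FR = 8351.0215 / 8626.5335 * 100 = 96.8062

96.8062%


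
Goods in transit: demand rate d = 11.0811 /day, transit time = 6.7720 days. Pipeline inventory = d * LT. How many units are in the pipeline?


Pipeline = 11.0811 * 6.7720 = 75.0412

75.0412 units


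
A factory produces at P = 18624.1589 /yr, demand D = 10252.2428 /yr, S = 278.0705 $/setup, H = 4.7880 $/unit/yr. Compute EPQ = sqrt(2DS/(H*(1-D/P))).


1 - D/P = 1 - 0.5505 = 0.4495
H*(1-D/P) = 2.1523
2DS = 5701692.5630
EPQ = sqrt(2649118.9272) = 1627.6114

1627.6114 units


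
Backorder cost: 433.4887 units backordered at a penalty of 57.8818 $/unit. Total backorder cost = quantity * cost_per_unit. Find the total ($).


Total = 433.4887 * 57.8818 = 25091.1062

25091.1062 $


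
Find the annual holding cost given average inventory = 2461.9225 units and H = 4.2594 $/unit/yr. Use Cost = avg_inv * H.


Cost = 2461.9225 * 4.2594 = 10486.3127

10486.3127 $/yr


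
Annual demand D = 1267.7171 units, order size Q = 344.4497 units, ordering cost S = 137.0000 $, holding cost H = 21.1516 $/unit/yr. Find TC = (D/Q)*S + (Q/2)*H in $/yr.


Ordering cost = D*S/Q = 504.2166
Holding cost = Q*H/2 = 3642.8311
TC = 504.2166 + 3642.8311 = 4147.0477

4147.0477 $/yr


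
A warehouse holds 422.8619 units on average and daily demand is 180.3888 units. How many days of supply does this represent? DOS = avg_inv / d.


DOS = 422.8619 / 180.3888 = 2.3442

2.3442 days


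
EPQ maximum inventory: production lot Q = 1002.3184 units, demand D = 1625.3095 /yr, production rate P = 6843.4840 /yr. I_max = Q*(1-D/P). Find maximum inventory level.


D/P = 0.2375
1 - D/P = 0.7625
I_max = 1002.3184 * 0.7625 = 764.2704

764.2704 units


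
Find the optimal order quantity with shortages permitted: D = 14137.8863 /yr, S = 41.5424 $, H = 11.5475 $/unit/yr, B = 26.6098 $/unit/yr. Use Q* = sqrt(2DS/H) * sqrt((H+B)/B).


sqrt(2DS/H) = 318.9400
sqrt((H+B)/B) = 1.1975
Q* = 318.9400 * 1.1975 = 381.9241

381.9241 units


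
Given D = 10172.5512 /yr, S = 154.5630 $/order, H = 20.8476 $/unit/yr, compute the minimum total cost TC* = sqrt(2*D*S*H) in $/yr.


2*D*S*H = 65557364.2578
TC* = sqrt(65557364.2578) = 8096.7502

8096.7502 $/yr


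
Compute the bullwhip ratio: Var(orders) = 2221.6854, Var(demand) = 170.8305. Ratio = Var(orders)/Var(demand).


BW = 2221.6854 / 170.8305 = 13.0052

13.0052


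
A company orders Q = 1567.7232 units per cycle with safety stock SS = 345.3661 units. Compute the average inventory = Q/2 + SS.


Q/2 = 783.8616
Avg = 783.8616 + 345.3661 = 1129.2277

1129.2277 units


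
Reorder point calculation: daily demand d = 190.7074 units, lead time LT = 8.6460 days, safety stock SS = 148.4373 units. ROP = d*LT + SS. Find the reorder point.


d*LT = 190.7074 * 8.6460 = 1648.8562
ROP = 1648.8562 + 148.4373 = 1797.2935

1797.2935 units


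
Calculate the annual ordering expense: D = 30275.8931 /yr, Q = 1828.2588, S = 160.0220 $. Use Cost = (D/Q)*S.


Number of orders = D/Q = 16.5600
Cost = 16.5600 * 160.0220 = 2649.9580

2649.9580 $/yr


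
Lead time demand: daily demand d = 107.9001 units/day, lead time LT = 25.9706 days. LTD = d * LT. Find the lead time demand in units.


LTD = 107.9001 * 25.9706 = 2802.2303

2802.2303 units


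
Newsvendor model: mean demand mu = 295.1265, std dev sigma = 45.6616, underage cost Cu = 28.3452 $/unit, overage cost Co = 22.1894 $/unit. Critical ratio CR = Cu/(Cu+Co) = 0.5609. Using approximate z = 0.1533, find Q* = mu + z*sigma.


CR = Cu/(Cu+Co) = 28.3452/(28.3452+22.1894) = 0.5609
z = 0.1533
Q* = 295.1265 + 0.1533 * 45.6616 = 302.1264

302.1264 units


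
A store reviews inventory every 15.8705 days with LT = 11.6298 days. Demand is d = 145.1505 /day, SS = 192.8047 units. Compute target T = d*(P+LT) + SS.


P + LT = 27.5003
d*(P+LT) = 145.1505 * 27.5003 = 3991.6823
T = 3991.6823 + 192.8047 = 4184.4870

4184.4870 units


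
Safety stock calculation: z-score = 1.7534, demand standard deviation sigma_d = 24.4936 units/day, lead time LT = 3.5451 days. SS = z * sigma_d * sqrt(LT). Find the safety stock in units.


sqrt(LT) = sqrt(3.5451) = 1.8828
SS = 1.7534 * 24.4936 * 1.8828 = 80.8626

80.8626 units


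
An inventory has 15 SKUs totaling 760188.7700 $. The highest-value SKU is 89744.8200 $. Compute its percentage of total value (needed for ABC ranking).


Top item = 89744.8200
Total = 760188.7700
Percentage = 89744.8200 / 760188.7700 * 100 = 11.8056

11.8056%


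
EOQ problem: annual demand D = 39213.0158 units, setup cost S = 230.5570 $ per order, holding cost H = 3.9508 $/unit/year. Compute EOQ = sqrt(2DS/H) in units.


2*D*S = 2 * 39213.0158 * 230.5570 = 18081670.5676
2*D*S/H = 4576711.1895
EOQ = sqrt(4576711.1895) = 2139.3249

2139.3249 units


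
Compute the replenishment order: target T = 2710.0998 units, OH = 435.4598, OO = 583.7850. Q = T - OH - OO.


Inventory position = OH + OO = 435.4598 + 583.7850 = 1019.2448
Q = 2710.0998 - 1019.2448 = 1690.8550

1690.8550 units


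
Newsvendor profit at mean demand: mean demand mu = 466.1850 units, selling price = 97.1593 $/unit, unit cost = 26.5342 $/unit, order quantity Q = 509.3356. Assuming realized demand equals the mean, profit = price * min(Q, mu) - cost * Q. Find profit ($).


Sales at mu = min(509.3356, 466.1850) = 466.1850
Revenue = 97.1593 * 466.1850 = 45294.2083
Total cost = 26.5342 * 509.3356 = 13514.8127
Profit = 45294.2083 - 13514.8127 = 31779.3956

31779.3956 $


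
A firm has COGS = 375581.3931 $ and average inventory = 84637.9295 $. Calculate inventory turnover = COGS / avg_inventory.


Turnover = 375581.3931 / 84637.9295 = 4.4375

4.4375


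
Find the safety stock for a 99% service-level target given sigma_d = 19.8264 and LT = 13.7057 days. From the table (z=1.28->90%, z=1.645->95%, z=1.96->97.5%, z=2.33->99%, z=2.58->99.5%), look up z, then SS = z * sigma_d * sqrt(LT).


From the table, SL = 99% corresponds to z = 2.33
sqrt(LT) = sqrt(13.7057) = 3.7021
SS = 2.33 * 19.8264 * 3.7021 = 171.0214

171.0214 units


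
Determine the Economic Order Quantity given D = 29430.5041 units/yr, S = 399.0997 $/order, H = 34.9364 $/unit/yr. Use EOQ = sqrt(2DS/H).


2*D*S = 2 * 29430.5041 * 399.0997 = 23491410.7143
2*D*S/H = 672405.0192
EOQ = sqrt(672405.0192) = 820.0031

820.0031 units


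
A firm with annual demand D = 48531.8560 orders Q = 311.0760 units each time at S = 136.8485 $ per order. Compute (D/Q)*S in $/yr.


Number of orders = D/Q = 156.0129
Cost = 156.0129 * 136.8485 = 21350.1257

21350.1257 $/yr


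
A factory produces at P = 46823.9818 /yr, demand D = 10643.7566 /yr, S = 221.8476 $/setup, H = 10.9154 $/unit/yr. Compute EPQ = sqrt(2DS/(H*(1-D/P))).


1 - D/P = 1 - 0.2273 = 0.7727
H*(1-D/P) = 8.4342
2DS = 4722583.7134
EPQ = sqrt(559934.3185) = 748.2876

748.2876 units


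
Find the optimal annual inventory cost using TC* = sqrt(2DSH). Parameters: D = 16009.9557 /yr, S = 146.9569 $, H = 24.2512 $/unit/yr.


2*D*S*H = 114115159.4086
TC* = sqrt(114115159.4086) = 10682.4697

10682.4697 $/yr


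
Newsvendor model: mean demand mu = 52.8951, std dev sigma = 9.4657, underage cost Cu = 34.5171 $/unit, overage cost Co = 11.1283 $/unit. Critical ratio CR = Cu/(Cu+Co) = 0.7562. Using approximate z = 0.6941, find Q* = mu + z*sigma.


CR = Cu/(Cu+Co) = 34.5171/(34.5171+11.1283) = 0.7562
z = 0.6941
Q* = 52.8951 + 0.6941 * 9.4657 = 59.4652

59.4652 units


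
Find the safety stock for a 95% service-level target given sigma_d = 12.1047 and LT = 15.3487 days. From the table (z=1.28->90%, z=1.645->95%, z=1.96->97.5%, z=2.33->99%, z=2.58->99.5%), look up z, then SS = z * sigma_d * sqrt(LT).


From the table, SL = 95% corresponds to z = 1.645
sqrt(LT) = sqrt(15.3487) = 3.9177
SS = 1.645 * 12.1047 * 3.9177 = 78.0110

78.0110 units


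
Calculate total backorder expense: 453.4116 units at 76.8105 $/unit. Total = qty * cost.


Total = 453.4116 * 76.8105 = 34826.7717

34826.7717 $


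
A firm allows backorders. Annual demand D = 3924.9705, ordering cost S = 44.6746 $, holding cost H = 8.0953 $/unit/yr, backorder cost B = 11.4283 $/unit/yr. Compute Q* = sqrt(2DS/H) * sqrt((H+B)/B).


sqrt(2DS/H) = 208.1359
sqrt((H+B)/B) = 1.3070
Q* = 208.1359 * 1.3070 = 272.0421

272.0421 units


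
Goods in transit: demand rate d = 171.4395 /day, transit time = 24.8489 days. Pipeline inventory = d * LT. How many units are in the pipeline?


Pipeline = 171.4395 * 24.8489 = 4260.0830

4260.0830 units


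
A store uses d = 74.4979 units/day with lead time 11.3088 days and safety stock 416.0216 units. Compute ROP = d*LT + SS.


d*LT = 74.4979 * 11.3088 = 842.4819
ROP = 842.4819 + 416.0216 = 1258.5035

1258.5035 units


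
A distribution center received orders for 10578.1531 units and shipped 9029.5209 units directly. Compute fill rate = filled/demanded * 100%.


FR = 9029.5209 / 10578.1531 * 100 = 85.3601

85.3601%


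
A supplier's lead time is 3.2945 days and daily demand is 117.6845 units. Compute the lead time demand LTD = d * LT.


LTD = 117.6845 * 3.2945 = 387.7116

387.7116 units


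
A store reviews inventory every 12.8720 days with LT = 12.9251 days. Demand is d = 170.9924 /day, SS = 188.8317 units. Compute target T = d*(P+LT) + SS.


P + LT = 25.7971
d*(P+LT) = 170.9924 * 25.7971 = 4411.1080
T = 4411.1080 + 188.8317 = 4599.9397

4599.9397 units


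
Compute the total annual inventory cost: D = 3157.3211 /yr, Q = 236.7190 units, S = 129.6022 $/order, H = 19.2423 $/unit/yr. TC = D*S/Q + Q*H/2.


Ordering cost = D*S/Q = 1728.6139
Holding cost = Q*H/2 = 2277.5090
TC = 1728.6139 + 2277.5090 = 4006.1229

4006.1229 $/yr


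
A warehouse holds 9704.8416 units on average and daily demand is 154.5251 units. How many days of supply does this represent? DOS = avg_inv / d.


DOS = 9704.8416 / 154.5251 = 62.8043

62.8043 days


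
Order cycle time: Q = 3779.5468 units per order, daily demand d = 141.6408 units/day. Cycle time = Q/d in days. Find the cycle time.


Cycle = 3779.5468 / 141.6408 = 26.6840

26.6840 days


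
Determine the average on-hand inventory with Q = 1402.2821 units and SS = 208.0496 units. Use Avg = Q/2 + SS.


Q/2 = 701.1410
Avg = 701.1410 + 208.0496 = 909.1907

909.1907 units


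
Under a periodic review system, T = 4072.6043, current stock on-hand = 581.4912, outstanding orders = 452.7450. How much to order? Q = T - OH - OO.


Inventory position = OH + OO = 581.4912 + 452.7450 = 1034.2362
Q = 4072.6043 - 1034.2362 = 3038.3681

3038.3681 units


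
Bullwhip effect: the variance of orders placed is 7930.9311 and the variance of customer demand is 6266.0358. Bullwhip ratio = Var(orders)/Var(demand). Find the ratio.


BW = 7930.9311 / 6266.0358 = 1.2657

1.2657


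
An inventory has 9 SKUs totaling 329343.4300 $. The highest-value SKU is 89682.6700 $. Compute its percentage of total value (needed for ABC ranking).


Top item = 89682.6700
Total = 329343.4300
Percentage = 89682.6700 / 329343.4300 * 100 = 27.2307

27.2307%


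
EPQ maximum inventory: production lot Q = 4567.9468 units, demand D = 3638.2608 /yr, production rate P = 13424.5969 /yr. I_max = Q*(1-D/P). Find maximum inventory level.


D/P = 0.2710
1 - D/P = 0.7290
I_max = 4567.9468 * 0.7290 = 3329.9669

3329.9669 units


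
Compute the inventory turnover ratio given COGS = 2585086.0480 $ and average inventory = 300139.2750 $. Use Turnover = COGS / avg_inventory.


Turnover = 2585086.0480 / 300139.2750 = 8.6130

8.6130


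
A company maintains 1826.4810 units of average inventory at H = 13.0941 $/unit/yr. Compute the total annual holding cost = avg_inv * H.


Cost = 1826.4810 * 13.0941 = 23916.1249

23916.1249 $/yr


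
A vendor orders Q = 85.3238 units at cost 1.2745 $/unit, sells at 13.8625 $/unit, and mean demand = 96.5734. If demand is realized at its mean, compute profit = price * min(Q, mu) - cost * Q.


Sales at mu = min(85.3238, 96.5734) = 85.3238
Revenue = 13.8625 * 85.3238 = 1182.8012
Total cost = 1.2745 * 85.3238 = 108.7452
Profit = 1182.8012 - 108.7452 = 1074.0560

1074.0560 $


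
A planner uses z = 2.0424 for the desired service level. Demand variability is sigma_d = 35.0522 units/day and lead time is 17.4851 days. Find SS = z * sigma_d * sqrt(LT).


sqrt(LT) = sqrt(17.4851) = 4.1815
SS = 2.0424 * 35.0522 * 4.1815 = 299.3575

299.3575 units


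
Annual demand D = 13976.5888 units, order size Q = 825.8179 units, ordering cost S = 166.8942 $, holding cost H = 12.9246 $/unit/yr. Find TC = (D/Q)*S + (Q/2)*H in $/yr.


Ordering cost = D*S/Q = 2824.6077
Holding cost = Q*H/2 = 5336.6830
TC = 2824.6077 + 5336.6830 = 8161.2907

8161.2907 $/yr


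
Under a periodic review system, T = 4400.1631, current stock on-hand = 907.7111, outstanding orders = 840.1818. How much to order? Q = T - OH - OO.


Inventory position = OH + OO = 907.7111 + 840.1818 = 1747.8929
Q = 4400.1631 - 1747.8929 = 2652.2702

2652.2702 units


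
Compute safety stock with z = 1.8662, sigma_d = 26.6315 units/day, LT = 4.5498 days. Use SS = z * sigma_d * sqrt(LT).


sqrt(LT) = sqrt(4.5498) = 2.1330
SS = 1.8662 * 26.6315 * 2.1330 = 106.0108

106.0108 units


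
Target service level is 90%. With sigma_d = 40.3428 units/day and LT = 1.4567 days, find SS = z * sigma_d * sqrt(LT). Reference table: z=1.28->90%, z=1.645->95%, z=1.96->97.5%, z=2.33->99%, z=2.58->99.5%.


From the table, SL = 90% corresponds to z = 1.28
sqrt(LT) = sqrt(1.4567) = 1.2069
SS = 1.28 * 40.3428 * 1.2069 = 62.3248

62.3248 units


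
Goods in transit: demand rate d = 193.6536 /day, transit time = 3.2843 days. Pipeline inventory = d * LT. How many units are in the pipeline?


Pipeline = 193.6536 * 3.2843 = 636.0165

636.0165 units


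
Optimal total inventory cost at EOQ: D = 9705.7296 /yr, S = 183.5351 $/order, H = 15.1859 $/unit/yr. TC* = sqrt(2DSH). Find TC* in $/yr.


2*D*S*H = 54102564.5565
TC* = sqrt(54102564.5565) = 7355.4446

7355.4446 $/yr


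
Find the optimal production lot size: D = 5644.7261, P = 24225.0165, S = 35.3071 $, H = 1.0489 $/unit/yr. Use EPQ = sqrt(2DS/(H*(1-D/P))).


1 - D/P = 1 - 0.2330 = 0.7670
H*(1-D/P) = 0.8045
2DS = 398597.8178
EPQ = sqrt(495464.3546) = 703.8923

703.8923 units


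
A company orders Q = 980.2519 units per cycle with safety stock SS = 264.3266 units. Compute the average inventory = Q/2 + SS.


Q/2 = 490.1259
Avg = 490.1259 + 264.3266 = 754.4525

754.4525 units


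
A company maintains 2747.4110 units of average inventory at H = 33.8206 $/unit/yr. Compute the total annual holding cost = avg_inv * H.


Cost = 2747.4110 * 33.8206 = 92919.0885

92919.0885 $/yr


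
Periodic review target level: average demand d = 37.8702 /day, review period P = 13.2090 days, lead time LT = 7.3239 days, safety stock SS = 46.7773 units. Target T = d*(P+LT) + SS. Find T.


P + LT = 20.5329
d*(P+LT) = 37.8702 * 20.5329 = 777.5850
T = 777.5850 + 46.7773 = 824.3623

824.3623 units


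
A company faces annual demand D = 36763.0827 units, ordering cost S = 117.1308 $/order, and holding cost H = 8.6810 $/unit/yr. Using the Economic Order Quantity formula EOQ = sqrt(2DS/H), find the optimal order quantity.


2*D*S = 2 * 36763.0827 * 117.1308 = 8612178.5742
2*D*S/H = 992072.1777
EOQ = sqrt(992072.1777) = 996.0282

996.0282 units


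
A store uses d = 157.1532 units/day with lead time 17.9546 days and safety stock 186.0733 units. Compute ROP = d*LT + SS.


d*LT = 157.1532 * 17.9546 = 2821.6228
ROP = 2821.6228 + 186.0733 = 3007.6961

3007.6961 units


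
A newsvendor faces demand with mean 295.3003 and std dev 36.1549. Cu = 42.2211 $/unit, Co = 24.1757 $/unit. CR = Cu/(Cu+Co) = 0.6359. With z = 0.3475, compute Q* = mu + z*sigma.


CR = Cu/(Cu+Co) = 42.2211/(42.2211+24.1757) = 0.6359
z = 0.3475
Q* = 295.3003 + 0.3475 * 36.1549 = 307.8641

307.8641 units


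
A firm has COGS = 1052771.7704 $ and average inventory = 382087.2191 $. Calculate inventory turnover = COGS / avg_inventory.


Turnover = 1052771.7704 / 382087.2191 = 2.7553

2.7553


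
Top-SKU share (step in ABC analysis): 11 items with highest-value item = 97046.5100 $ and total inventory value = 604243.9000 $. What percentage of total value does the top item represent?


Top item = 97046.5100
Total = 604243.9000
Percentage = 97046.5100 / 604243.9000 * 100 = 16.0608

16.0608%


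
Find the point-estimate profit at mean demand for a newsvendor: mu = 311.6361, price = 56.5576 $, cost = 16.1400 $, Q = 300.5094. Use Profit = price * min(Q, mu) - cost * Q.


Sales at mu = min(300.5094, 311.6361) = 300.5094
Revenue = 56.5576 * 300.5094 = 16996.0904
Total cost = 16.1400 * 300.5094 = 4850.2217
Profit = 16996.0904 - 4850.2217 = 12145.8687

12145.8687 $


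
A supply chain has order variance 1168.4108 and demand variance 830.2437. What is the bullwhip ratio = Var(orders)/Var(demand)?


BW = 1168.4108 / 830.2437 = 1.4073

1.4073


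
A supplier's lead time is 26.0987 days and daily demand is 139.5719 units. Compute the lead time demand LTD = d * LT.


LTD = 139.5719 * 26.0987 = 3642.6451

3642.6451 units


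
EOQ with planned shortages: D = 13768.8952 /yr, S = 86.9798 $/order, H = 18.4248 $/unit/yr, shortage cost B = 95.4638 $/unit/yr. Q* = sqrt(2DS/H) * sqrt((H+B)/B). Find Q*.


sqrt(2DS/H) = 360.5557
sqrt((H+B)/B) = 1.0922
Q* = 360.5557 * 1.0922 = 393.8158

393.8158 units


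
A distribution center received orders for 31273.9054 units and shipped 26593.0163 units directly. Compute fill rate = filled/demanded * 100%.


FR = 26593.0163 / 31273.9054 * 100 = 85.0326

85.0326%


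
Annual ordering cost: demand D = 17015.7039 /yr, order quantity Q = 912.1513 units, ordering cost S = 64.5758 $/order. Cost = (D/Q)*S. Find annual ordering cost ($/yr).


Number of orders = D/Q = 18.6545
Cost = 18.6545 * 64.5758 = 1204.6277

1204.6277 $/yr


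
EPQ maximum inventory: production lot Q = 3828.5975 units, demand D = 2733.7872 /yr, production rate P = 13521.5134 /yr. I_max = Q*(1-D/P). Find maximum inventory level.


D/P = 0.2022
1 - D/P = 0.7978
I_max = 3828.5975 * 0.7978 = 3054.5295

3054.5295 units


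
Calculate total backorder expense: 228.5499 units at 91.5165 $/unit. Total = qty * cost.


Total = 228.5499 * 91.5165 = 20916.0869

20916.0869 $


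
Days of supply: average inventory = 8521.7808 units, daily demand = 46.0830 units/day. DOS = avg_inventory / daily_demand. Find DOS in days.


DOS = 8521.7808 / 46.0830 = 184.9224

184.9224 days


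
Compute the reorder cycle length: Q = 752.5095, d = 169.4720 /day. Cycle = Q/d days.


Cycle = 752.5095 / 169.4720 = 4.4403

4.4403 days


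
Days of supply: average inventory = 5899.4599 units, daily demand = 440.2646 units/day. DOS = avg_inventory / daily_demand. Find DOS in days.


DOS = 5899.4599 / 440.2646 = 13.3998

13.3998 days


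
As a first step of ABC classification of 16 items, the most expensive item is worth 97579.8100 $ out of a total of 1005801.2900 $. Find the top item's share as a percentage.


Top item = 97579.8100
Total = 1005801.2900
Percentage = 97579.8100 / 1005801.2900 * 100 = 9.7017

9.7017%


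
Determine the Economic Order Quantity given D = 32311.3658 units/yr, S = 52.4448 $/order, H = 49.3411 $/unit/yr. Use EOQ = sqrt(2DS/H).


2*D*S = 2 * 32311.3658 * 52.4448 = 3389126.2342
2*D*S/H = 68687.6911
EOQ = sqrt(68687.6911) = 262.0834

262.0834 units


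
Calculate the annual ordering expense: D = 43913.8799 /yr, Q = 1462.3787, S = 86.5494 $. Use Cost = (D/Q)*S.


Number of orders = D/Q = 30.0291
Cost = 30.0291 * 86.5494 = 2598.9984

2598.9984 $/yr


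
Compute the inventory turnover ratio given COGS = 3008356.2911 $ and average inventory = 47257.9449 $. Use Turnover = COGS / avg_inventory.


Turnover = 3008356.2911 / 47257.9449 = 63.6582

63.6582


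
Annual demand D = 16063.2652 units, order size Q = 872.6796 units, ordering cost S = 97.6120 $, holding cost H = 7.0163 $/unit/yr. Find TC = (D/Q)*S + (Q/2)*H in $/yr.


Ordering cost = D*S/Q = 1796.7275
Holding cost = Q*H/2 = 3061.4909
TC = 1796.7275 + 3061.4909 = 4858.2184

4858.2184 $/yr


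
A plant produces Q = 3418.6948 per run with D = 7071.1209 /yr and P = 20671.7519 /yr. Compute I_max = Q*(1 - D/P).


D/P = 0.3421
1 - D/P = 0.6579
I_max = 3418.6948 * 0.6579 = 2249.2727

2249.2727 units


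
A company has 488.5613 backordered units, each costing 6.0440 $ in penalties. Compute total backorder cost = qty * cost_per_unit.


Total = 488.5613 * 6.0440 = 2952.8645

2952.8645 $


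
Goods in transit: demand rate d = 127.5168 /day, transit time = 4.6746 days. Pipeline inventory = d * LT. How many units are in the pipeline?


Pipeline = 127.5168 * 4.6746 = 596.0900

596.0900 units


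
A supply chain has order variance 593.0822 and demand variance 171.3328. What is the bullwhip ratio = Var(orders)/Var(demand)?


BW = 593.0822 / 171.3328 = 3.4616

3.4616


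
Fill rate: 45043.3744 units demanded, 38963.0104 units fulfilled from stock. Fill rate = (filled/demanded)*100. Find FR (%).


FR = 38963.0104 / 45043.3744 * 100 = 86.5011

86.5011%


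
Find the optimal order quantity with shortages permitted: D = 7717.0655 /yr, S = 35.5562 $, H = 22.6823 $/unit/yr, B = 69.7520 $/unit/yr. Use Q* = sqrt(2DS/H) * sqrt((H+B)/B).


sqrt(2DS/H) = 155.5447
sqrt((H+B)/B) = 1.1512
Q* = 155.5447 * 1.1512 = 179.0579

179.0579 units


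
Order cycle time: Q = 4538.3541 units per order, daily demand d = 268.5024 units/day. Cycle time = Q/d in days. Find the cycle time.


Cycle = 4538.3541 / 268.5024 = 16.9025

16.9025 days


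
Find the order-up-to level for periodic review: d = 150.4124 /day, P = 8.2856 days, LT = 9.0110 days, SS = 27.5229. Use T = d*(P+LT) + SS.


P + LT = 17.2966
d*(P+LT) = 150.4124 * 17.2966 = 2601.6231
T = 2601.6231 + 27.5229 = 2629.1460

2629.1460 units


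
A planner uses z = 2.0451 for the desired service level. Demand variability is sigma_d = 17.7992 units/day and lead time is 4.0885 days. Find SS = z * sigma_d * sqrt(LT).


sqrt(LT) = sqrt(4.0885) = 2.0220
SS = 2.0451 * 17.7992 * 2.0220 = 73.6033

73.6033 units


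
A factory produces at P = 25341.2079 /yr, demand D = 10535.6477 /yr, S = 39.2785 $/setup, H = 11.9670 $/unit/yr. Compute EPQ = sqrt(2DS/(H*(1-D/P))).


1 - D/P = 1 - 0.4158 = 0.5842
H*(1-D/P) = 6.9917
2DS = 827648.8764
EPQ = sqrt(118375.9033) = 344.0580

344.0580 units


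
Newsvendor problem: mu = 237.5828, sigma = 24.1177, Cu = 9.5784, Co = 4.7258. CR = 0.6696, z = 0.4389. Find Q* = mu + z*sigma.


CR = Cu/(Cu+Co) = 9.5784/(9.5784+4.7258) = 0.6696
z = 0.4389
Q* = 237.5828 + 0.4389 * 24.1177 = 248.1681

248.1681 units


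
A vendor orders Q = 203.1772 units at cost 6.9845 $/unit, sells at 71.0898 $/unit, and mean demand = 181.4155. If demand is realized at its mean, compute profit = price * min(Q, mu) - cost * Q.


Sales at mu = min(203.1772, 181.4155) = 181.4155
Revenue = 71.0898 * 181.4155 = 12896.7916
Total cost = 6.9845 * 203.1772 = 1419.0912
Profit = 12896.7916 - 1419.0912 = 11477.7005

11477.7005 $


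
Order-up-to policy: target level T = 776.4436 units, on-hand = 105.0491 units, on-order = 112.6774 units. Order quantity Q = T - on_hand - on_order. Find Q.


Inventory position = OH + OO = 105.0491 + 112.6774 = 217.7265
Q = 776.4436 - 217.7265 = 558.7171

558.7171 units


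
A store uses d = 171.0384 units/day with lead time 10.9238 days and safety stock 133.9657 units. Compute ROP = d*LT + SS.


d*LT = 171.0384 * 10.9238 = 1868.3893
ROP = 1868.3893 + 133.9657 = 2002.3550

2002.3550 units


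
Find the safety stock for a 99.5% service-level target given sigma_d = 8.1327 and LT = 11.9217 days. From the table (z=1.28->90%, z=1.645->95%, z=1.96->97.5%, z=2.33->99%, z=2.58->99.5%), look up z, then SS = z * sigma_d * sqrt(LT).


From the table, SL = 99.5% corresponds to z = 2.58
sqrt(LT) = sqrt(11.9217) = 3.4528
SS = 2.58 * 8.1327 * 3.4528 = 72.4475

72.4475 units


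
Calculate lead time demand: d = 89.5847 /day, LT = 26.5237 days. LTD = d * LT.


LTD = 89.5847 * 26.5237 = 2376.1177

2376.1177 units


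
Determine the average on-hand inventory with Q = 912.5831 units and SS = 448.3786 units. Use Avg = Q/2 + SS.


Q/2 = 456.2915
Avg = 456.2915 + 448.3786 = 904.6701

904.6701 units


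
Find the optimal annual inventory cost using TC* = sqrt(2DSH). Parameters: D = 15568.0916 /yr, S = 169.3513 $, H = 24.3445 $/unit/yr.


2*D*S*H = 128367406.7906
TC* = sqrt(128367406.7906) = 11329.9341

11329.9341 $/yr


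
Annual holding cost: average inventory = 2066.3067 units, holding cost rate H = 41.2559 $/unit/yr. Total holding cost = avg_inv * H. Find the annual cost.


Cost = 2066.3067 * 41.2559 = 85247.3426

85247.3426 $/yr


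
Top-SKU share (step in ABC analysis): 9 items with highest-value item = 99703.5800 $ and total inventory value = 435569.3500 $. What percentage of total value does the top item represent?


Top item = 99703.5800
Total = 435569.3500
Percentage = 99703.5800 / 435569.3500 * 100 = 22.8904

22.8904%


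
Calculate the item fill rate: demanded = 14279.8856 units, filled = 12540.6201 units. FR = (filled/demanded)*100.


FR = 12540.6201 / 14279.8856 * 100 = 87.8202

87.8202%


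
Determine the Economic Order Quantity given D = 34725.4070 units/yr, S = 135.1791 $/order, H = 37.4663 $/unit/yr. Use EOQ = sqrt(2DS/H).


2*D*S = 2 * 34725.4070 * 135.1791 = 9388298.5308
2*D*S/H = 250579.8152
EOQ = sqrt(250579.8152) = 500.5795

500.5795 units


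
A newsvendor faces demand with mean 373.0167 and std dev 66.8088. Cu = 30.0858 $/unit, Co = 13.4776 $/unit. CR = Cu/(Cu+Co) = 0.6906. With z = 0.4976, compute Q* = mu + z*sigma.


CR = Cu/(Cu+Co) = 30.0858/(30.0858+13.4776) = 0.6906
z = 0.4976
Q* = 373.0167 + 0.4976 * 66.8088 = 406.2608

406.2608 units


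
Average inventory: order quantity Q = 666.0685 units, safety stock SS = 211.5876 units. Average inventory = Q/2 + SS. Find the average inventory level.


Q/2 = 333.0342
Avg = 333.0342 + 211.5876 = 544.6218

544.6218 units


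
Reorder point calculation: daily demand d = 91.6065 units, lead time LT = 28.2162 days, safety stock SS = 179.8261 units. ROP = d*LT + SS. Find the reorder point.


d*LT = 91.6065 * 28.2162 = 2584.7873
ROP = 2584.7873 + 179.8261 = 2764.6134

2764.6134 units


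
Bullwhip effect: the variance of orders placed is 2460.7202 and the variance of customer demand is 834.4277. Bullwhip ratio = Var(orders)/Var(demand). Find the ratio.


BW = 2460.7202 / 834.4277 = 2.9490

2.9490


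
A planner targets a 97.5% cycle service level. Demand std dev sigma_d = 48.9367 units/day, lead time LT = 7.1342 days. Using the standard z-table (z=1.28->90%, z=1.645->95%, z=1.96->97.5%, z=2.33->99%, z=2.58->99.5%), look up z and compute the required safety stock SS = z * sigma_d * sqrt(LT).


From the table, SL = 97.5% corresponds to z = 1.96
sqrt(LT) = sqrt(7.1342) = 2.6710
SS = 1.96 * 48.9367 * 2.6710 = 256.1907

256.1907 units
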